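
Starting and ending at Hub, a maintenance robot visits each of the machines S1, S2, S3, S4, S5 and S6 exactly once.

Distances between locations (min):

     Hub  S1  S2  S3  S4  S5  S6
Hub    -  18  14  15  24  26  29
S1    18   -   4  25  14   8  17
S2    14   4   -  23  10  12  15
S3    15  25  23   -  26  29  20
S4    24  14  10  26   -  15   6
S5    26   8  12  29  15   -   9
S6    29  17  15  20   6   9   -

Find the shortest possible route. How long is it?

Shortest round trip = 82 min.

With 6 stops there are 6!/2 = 360 distinct round trips (a route and its reverse cost the same).
Hub → S1 → S2 → S3 → S4 → S5 → S6 → Hub: 18+4+23+26+15+9+29 = 124
Hub → S1 → S2 → S3 → S4 → S6 → S5 → Hub: 18+4+23+26+6+9+26 = 112
Hub → S1 → S2 → S3 → S5 → S4 → S6 → Hub: 18+4+23+29+15+6+29 = 124
Hub → S1 → S2 → S3 → S5 → S6 → S4 → Hub: 18+4+23+29+9+6+24 = 113
Hub → S1 → S2 → S3 → S6 → S4 → S5 → Hub: 18+4+23+20+6+15+26 = 112
Hub → S1 → S2 → S3 → S6 → S5 → S4 → Hub: 18+4+23+20+9+15+24 = 113
Hub → S1 → S2 → S4 → S3 → S5 → S6 → Hub: 18+4+10+26+29+9+29 = 125
Hub → S1 → S2 → S4 → S3 → S6 → S5 → Hub: 18+4+10+26+20+9+26 = 113
… (352 more)
Hub → S2 → S1 → S5 → S4 → S6 → S3 → Hub: 14+4+8+15+6+20+15 = 82  ← best
The minimum is 82.
One optimal route: Hub → S2 → S1 → S5 → S4 → S6 → S3 → Hub (or its reverse).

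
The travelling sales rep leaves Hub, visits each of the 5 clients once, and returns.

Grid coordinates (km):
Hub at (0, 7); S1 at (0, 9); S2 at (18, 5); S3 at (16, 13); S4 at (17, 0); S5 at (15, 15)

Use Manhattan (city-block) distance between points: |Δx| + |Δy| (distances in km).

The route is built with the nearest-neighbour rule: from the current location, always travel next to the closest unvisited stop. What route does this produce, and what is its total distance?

Hub → [S1:2 / S2:20 / S3:22 / S5:23 / S4:24] → S1 (2)
S1 → [S3:20 / S5:21 / S2:22 / S4:26] → S3 (20)
S3 → [S5:3 / S2:10 / S4:14] → S5 (3)
S5 → [S2:13 / S4:17] → S2 (13)
S2 → [S4:6] → S4 (6)
Return S4→Hub: 24.
Total = 2 + 20 + 3 + 13 + 6 + 24 = 68.

Nearest-neighbour total = 68 km; route Hub → S1 → S3 → S5 → S2 → S4 → Hub.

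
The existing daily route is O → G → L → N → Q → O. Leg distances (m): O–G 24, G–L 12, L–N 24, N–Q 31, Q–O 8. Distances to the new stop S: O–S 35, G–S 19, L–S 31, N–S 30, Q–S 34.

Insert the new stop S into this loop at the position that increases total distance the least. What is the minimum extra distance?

+30 m — insert S between O and G.

Insertion cost between consecutive stops i–j is d(i,S) + d(S,j) − d(i,j):
  between O and G: 35 + 19 − 24 = 30
  between G and L: 19 + 31 − 12 = 38
  between L and N: 31 + 30 − 24 = 37
  between N and Q: 30 + 34 − 31 = 33
  between Q and O: 34 + 35 − 8 = 61
Cheapest insertion is between O and G, adding 30.
New total = 99 + 30 = 129.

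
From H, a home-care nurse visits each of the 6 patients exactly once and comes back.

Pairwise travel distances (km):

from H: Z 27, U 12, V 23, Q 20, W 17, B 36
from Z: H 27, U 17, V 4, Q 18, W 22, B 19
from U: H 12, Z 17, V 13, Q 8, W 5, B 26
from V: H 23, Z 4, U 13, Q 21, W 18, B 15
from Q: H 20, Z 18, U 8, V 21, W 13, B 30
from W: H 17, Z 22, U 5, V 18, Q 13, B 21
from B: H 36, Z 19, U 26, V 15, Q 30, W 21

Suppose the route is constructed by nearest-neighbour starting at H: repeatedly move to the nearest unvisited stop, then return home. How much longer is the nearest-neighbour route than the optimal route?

The nearest-neighbour route is 8 km longer than optimal.

H: U=12, W=17, Q=20, V=23, Z=27, B=36 ⇒ U
U: W=5, Q=8, V=13, Z=17, B=26 ⇒ W
W: Q=13, V=18, B=21, Z=22 ⇒ Q
Q: Z=18, V=21, B=30 ⇒ Z
Z: V=4, B=19 ⇒ V
V: B=15 ⇒ B
NN route H → U → W → Q → Z → V → B → H costs 103.
Optimal: H → U → Q → Z → V → B → W → H costs 95 (by enumerating all 360 distinct tours).
Excess = 103 − 95 = 8.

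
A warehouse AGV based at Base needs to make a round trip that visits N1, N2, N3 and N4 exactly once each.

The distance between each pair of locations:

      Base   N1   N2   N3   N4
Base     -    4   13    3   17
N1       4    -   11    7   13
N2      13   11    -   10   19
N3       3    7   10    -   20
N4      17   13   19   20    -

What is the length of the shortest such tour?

Shortest round trip = 49.

There are 12 distinct closed tours to check (reversals are equivalent).
Base→N1→N2→N3→N4→Base: 4+11+10+20+17 = 62
Base→N1→N2→N4→N3→Base: 4+11+19+20+3 = 57
Base→N1→N3→N2→N4→Base: 4+7+10+19+17 = 57
Base→N1→N3→N4→N2→Base: 4+7+20+19+13 = 63
Base→N1→N4→N2→N3→Base: 4+13+19+10+3 = 49
Base→N1→N4→N3→N2→Base: 4+13+20+10+13 = 60
Base→N2→N1→N3→N4→Base: 13+11+7+20+17 = 68
Base→N2→N1→N4→N3→Base: 13+11+13+20+3 = 60
Base→N2→N3→N1→N4→Base: 13+10+7+13+17 = 60
Base→N2→N4→N1→N3→Base: 13+19+13+7+3 = 55
Base→N3→N1→N2→N4→Base: 3+7+11+19+17 = 57
Base→N3→N2→N1→N4→Base: 3+10+11+13+17 = 54
The minimum is 49.
One optimal route: Base → N1 → N4 → N2 → N3 → Base (or its reverse).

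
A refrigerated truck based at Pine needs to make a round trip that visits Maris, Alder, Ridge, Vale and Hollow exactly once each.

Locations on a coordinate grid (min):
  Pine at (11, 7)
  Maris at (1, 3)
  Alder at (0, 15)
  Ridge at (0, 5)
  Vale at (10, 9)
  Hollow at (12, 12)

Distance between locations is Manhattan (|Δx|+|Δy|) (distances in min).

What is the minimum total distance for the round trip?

Pine-Maris-Alder-Ridge-Vale-Hollow-Pine: 14+13+10+14+5+6 = 62
Pine-Maris-Alder-Ridge-Hollow-Vale-Pine: 14+13+10+19+5+3 = 64
Pine-Maris-Alder-Vale-Ridge-Hollow-Pine: 14+13+16+14+19+6 = 82
Pine-Maris-Alder-Vale-Hollow-Ridge-Pine: 14+13+16+5+19+13 = 80
Pine-Maris-Alder-Hollow-Ridge-Vale-Pine: 14+13+15+19+14+3 = 78
Pine-Maris-Alder-Hollow-Vale-Ridge-Pine: 14+13+15+5+14+13 = 74
Pine-Maris-Ridge-Alder-Vale-Hollow-Pine: 14+3+10+16+5+6 = 54
Pine-Maris-Ridge-Alder-Hollow-Vale-Pine: 14+3+10+15+5+3 = 50
Pine-Maris-Ridge-Vale-Alder-Hollow-Pine: 14+3+14+16+15+6 = 68
Pine-Maris-Ridge-Vale-Hollow-Alder-Pine: 14+3+14+5+15+19 = 70
Pine-Maris-Ridge-Hollow-Alder-Vale-Pine: 14+3+19+15+16+3 = 70
Pine-Maris-Ridge-Hollow-Vale-Alder-Pine: 14+3+19+5+16+19 = 76
Pine-Maris-Vale-Alder-Ridge-Hollow-Pine: 14+15+16+10+19+6 = 80
Pine-Maris-Vale-Alder-Hollow-Ridge-Pine: 14+15+16+15+19+13 = 92
… (46 more)
The minimum is 50.
One optimal route: Pine → Maris → Ridge → Alder → Hollow → Vale → Pine (or its reverse).

Minimum total distance: 50 min.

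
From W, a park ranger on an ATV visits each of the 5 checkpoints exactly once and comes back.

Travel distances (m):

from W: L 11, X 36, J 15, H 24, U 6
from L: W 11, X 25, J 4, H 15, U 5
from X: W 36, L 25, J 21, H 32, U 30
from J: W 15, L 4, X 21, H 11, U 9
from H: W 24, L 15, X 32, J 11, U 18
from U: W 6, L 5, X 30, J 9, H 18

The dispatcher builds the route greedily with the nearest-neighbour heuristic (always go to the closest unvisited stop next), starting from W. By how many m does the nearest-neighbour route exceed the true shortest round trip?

W: U=6, L=11, J=15, H=24, X=36 ⇒ U
U: L=5, J=9, H=18, X=30 ⇒ L
L: J=4, H=15, X=25 ⇒ J
J: H=11, X=21 ⇒ H
H: X=32 ⇒ X
NN route W → U → L → J → H → X → W costs 94.
Optimal: W → L → X → J → H → U → W costs 92 (by enumerating all 60 distinct tours).
Excess = 94 − 92 = 2.

Excess over optimum: 2 m.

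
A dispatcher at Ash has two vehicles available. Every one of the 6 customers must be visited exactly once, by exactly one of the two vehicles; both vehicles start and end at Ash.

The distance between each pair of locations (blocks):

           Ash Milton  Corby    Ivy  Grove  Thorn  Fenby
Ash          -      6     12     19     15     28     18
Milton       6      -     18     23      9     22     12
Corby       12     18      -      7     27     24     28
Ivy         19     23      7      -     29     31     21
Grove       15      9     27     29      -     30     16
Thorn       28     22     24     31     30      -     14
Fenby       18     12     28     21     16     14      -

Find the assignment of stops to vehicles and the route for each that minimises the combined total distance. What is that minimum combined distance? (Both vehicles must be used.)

Try each way of splitting the stops between the two vehicles (each non-empty) and, for each split, find the best tour for each vehicle:
  {Milton} + {Corby, Ivy, Grove, Thorn, Fenby}: 12 + 95 = 107
  {Corby} + {Milton, Ivy, Grove, Thorn, Fenby}: 24 + 95 = 119
  {Milton, Corby} + {Ivy, Grove, Thorn, Fenby}: 36 + 95 = 131
  {Ivy} + {Milton, Corby, Grove, Thorn, Fenby}: 38 + 81 = 119
  {Milton, Ivy} + {Corby, Grove, Thorn, Fenby}: 48 + 81 = 129
  {Corby, Ivy} + {Milton, Grove, Thorn, Fenby}: 38 + 73 = 111
  … (31 splits in total)
Best: vehicle 1 Ash → Milton → Ash = 12; vehicle 2 Ash → Corby → Ivy → Thorn → Fenby → Grove → Ash = 95; combined 107.

Minimum combined distance: 107 blocks.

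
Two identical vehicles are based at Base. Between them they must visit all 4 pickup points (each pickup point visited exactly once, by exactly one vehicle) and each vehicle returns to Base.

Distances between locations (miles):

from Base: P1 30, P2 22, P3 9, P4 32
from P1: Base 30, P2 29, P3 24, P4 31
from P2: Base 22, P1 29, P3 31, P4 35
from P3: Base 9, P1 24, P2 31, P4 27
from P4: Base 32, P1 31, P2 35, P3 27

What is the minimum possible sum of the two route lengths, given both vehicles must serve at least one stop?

Check every non-empty split of the stops between the two vehicles; for each half take its own optimal tour:
  {P1} + {P2, P3, P4}: 60 + 93 = 153
  {P2} + {P1, P3, P4}: 44 + 96 = 140
  {P1, P2} + {P3, P4}: 81 + 68 = 149
  {P3} + {P1, P2, P4}: 18 + 114 = 132
  {P1, P3} + {P2, P4}: 63 + 89 = 152
  {P2, P3} + {P1, P4}: 62 + 93 = 155
  … (7 splits in total)
Best: vehicle 1 Base → P3 → Base = 18; vehicle 2 Base → P2 → P1 → P4 → Base = 114; combined 132.

132 miles — the smallest possible combined total.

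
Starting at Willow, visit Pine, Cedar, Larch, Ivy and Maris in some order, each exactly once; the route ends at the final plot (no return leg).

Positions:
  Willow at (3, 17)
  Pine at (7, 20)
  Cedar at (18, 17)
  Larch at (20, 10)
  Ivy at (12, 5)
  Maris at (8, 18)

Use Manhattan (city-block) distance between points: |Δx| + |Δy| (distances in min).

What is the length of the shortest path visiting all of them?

There are 5! = 120 possible orderings.
Willow → Pine → Cedar → Larch → Ivy → Maris: 7+14+9+13+17 = 60
Willow → Pine → Cedar → Larch → Maris → Ivy: 7+14+9+20+17 = 67
Willow → Pine → Cedar → Ivy → Larch → Maris: 7+14+18+13+20 = 72
Willow → Pine → Cedar → Ivy → Maris → Larch: 7+14+18+17+20 = 76
Willow → Pine → Cedar → Maris → Larch → Ivy: 7+14+11+20+13 = 65
Willow → Pine → Cedar → Maris → Ivy → Larch: 7+14+11+17+13 = 62
Willow → Pine → Larch → Cedar → Ivy → Maris: 7+23+9+18+17 = 74
Willow → Pine → Larch → Cedar → Maris → Ivy: 7+23+9+11+17 = 67
Willow → Pine → Larch → Ivy → Cedar → Maris: 7+23+13+18+11 = 72
Willow → Pine → Larch → Ivy → Maris → Cedar: 7+23+13+17+11 = 71
Willow → Pine → Larch → Maris → Cedar → Ivy: 7+23+20+11+18 = 79
Willow → Pine → Larch → Maris → Ivy → Cedar: 7+23+20+17+18 = 85
Willow → Pine → Ivy → Cedar → Larch → Maris: 7+20+18+9+20 = 74
Willow → Pine → Ivy → Cedar → Maris → Larch: 7+20+18+11+20 = 76
… (106 more)
Willow → Pine → Maris → Cedar → Larch → Ivy: 7+3+11+9+13 = 43  ← best
The minimum is 43.
One shortest path: Willow → Pine → Maris → Cedar → Larch → Ivy.

Shortest open route: 43 min.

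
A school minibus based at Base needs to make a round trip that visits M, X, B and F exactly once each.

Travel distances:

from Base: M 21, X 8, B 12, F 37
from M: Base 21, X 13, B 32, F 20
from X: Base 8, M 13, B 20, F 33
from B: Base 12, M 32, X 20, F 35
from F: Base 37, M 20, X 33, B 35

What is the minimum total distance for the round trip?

88 — the shortest possible round trip.

There are 12 distinct closed tours to check (reversals are equivalent).
Base - M - X - B - F - Base: 21+13+20+35+37 = 126
Base - M - X - F - B - Base: 21+13+33+35+12 = 114
Base - M - B - X - F - Base: 21+32+20+33+37 = 143
Base - M - B - F - X - Base: 21+32+35+33+8 = 129
Base - M - F - X - B - Base: 21+20+33+20+12 = 106
Base - M - F - B - X - Base: 21+20+35+20+8 = 104
Base - X - M - B - F - Base: 8+13+32+35+37 = 125
Base - X - M - F - B - Base: 8+13+20+35+12 = 88
Base - X - B - M - F - Base: 8+20+32+20+37 = 117
Base - X - F - M - B - Base: 8+33+20+32+12 = 105
Base - B - M - X - F - Base: 12+32+13+33+37 = 127
Base - B - X - M - F - Base: 12+20+13+20+37 = 102
The minimum is 88.
One optimal route: Base → X → M → F → B → Base (or its reverse).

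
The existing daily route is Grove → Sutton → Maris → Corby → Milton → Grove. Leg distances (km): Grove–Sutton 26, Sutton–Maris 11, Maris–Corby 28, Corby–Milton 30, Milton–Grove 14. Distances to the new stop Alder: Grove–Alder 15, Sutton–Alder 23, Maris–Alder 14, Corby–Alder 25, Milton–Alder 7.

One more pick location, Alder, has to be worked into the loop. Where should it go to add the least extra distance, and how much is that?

Adding 2 km by placing Alder on the Corby–Milton leg.

Insertion cost between consecutive stops i–j is d(i,Alder) + d(Alder,j) − d(i,j):
  between Grove and Sutton: 15 + 23 − 26 = 12
  between Sutton and Maris: 23 + 14 − 11 = 26
  between Maris and Corby: 14 + 25 − 28 = 11
  between Corby and Milton: 25 + 7 − 30 = 2
  between Milton and Grove: 7 + 15 − 14 = 8
Cheapest insertion is between Corby and Milton, adding 2.
New total = 109 + 2 = 111.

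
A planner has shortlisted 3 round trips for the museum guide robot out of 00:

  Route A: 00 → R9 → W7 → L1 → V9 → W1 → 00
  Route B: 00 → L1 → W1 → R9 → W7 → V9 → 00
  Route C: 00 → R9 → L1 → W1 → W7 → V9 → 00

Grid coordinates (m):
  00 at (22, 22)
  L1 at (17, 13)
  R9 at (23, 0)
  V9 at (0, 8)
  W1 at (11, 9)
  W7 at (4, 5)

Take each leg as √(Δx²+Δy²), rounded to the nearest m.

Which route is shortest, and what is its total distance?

82 m — Route C is the shortest.

Route A: 22 + 20 + 15 + 18 + 11 + 17 = 103
Route B: 10 + 7 + 15 + 20 + 5 + 26 = 83
Route C: 22 + 14 + 7 + 8 + 5 + 26 = 82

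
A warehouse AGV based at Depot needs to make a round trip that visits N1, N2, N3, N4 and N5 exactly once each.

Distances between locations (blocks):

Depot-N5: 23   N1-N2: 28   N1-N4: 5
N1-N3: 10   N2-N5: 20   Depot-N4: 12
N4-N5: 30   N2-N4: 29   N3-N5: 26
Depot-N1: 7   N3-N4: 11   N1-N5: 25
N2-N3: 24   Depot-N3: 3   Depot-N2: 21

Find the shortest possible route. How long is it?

There are 60 distinct closed tours to check (reversals are equivalent).
Depot-N1-N2-N3-N4-N5-Depot: 7+28+24+11+30+23 = 123
Depot-N1-N2-N3-N5-N4-Depot: 7+28+24+26+30+12 = 127
Depot-N1-N2-N4-N3-N5-Depot: 7+28+29+11+26+23 = 124
Depot-N1-N2-N4-N5-N3-Depot: 7+28+29+30+26+3 = 123
Depot-N1-N2-N5-N3-N4-Depot: 7+28+20+26+11+12 = 104
Depot-N1-N2-N5-N4-N3-Depot: 7+28+20+30+11+3 = 99
Depot-N1-N3-N2-N4-N5-Depot: 7+10+24+29+30+23 = 123
Depot-N1-N3-N2-N5-N4-Depot: 7+10+24+20+30+12 = 103
Depot-N1-N3-N4-N2-N5-Depot: 7+10+11+29+20+23 = 100
Depot-N1-N3-N4-N5-N2-Depot: 7+10+11+30+20+21 = 99
Depot-N1-N3-N5-N2-N4-Depot: 7+10+26+20+29+12 = 104
Depot-N1-N3-N5-N4-N2-Depot: 7+10+26+30+29+21 = 123
Depot-N1-N4-N2-N3-N5-Depot: 7+5+29+24+26+23 = 114
Depot-N1-N4-N2-N5-N3-Depot: 7+5+29+20+26+3 = 90
… (46 more)
Depot-N2-N5-N1-N4-N3-Depot: 21+20+25+5+11+3 = 85  ← best
The minimum is 85.
One optimal route: Depot → N2 → N5 → N1 → N4 → N3 → Depot (or its reverse).

Minimum total distance: 85 blocks.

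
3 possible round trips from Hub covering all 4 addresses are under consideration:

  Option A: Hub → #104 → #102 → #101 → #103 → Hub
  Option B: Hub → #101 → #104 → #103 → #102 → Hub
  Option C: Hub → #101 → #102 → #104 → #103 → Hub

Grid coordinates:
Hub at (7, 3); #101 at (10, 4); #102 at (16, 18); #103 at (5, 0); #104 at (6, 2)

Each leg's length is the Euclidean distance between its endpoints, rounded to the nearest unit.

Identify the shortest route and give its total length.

43 — Option C is the shortest.

Option A: 1 + 19 + 15 + 6 + 4 = 45
Option B: 3 + 4 + 2 + 21 + 17 = 47
Option C: 3 + 15 + 19 + 2 + 4 = 43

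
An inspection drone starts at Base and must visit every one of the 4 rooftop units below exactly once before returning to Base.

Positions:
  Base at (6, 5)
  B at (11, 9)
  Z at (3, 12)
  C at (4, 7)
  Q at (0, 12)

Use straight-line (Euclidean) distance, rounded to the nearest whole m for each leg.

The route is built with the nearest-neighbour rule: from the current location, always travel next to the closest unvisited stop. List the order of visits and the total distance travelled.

Total distance 28 m via the nearest-neighbour route Base → C → Z → Q → B → Base.

At Base the remaining stops are C 3, B 6, Z 8, Q 9; go to C.
At C the remaining stops are Z 5, Q 6, B 7; go to Z.
At Z the remaining stops are Q 3, B 9; go to Q.
At Q the remaining stops are B 11; go to B.
Return B→Base: 6.
Total = 3 + 5 + 3 + 11 + 6 = 28.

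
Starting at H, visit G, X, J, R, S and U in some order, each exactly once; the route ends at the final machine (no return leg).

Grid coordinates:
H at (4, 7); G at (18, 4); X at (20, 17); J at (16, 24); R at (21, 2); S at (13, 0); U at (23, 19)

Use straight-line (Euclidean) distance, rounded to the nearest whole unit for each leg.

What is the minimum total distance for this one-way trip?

There are 6! = 720 possible orderings.
H → G → X → J → R → S → U: 14+13+8+23+8+21 = 87
H → G → X → J → R → U → S: 14+13+8+23+17+21 = 96
H → G → X → J → S → R → U: 14+13+8+24+8+17 = 84
H → G → X → J → S → U → R: 14+13+8+24+21+17 = 97
H → G → X → J → U → R → S: 14+13+8+9+17+8 = 69
H → G → X → J → U → S → R: 14+13+8+9+21+8 = 73
H → G → X → R → J → S → U: 14+13+15+23+24+21 = 110
H → G → X → R → J → U → S: 14+13+15+23+9+21 = 95
… (712 more)
H → S → G → R → X → U → J: 11+6+4+15+4+9 = 49  ← best
The minimum is 49.
One shortest path: H → S → G → R → X → U → J.

Minimum one-way distance = 49.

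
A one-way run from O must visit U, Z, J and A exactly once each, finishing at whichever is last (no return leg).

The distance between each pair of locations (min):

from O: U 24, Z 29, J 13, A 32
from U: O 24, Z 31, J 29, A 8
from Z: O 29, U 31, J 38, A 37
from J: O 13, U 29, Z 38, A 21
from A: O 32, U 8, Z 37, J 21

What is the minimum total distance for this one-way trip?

There are 4! = 24 possible orderings.
O→U→Z→J→A: 24+31+38+21 = 114
O→U→Z→A→J: 24+31+37+21 = 113
O→U→J→Z→A: 24+29+38+37 = 128
O→U→J→A→Z: 24+29+21+37 = 111
O→U→A→Z→J: 24+8+37+38 = 107
O→U→A→J→Z: 24+8+21+38 = 91
O→Z→U→J→A: 29+31+29+21 = 110
O→Z→U→A→J: 29+31+8+21 = 89
O→Z→J→U→A: 29+38+29+8 = 104
O→Z→J→A→U: 29+38+21+8 = 96
O→Z→A→U→J: 29+37+8+29 = 103
O→Z→A→J→U: 29+37+21+29 = 116
O→J→U→Z→A: 13+29+31+37 = 110
O→J→U→A→Z: 13+29+8+37 = 87
… (10 more)
O→J→A→U→Z: 13+21+8+31 = 73  ← best
The minimum is 73.
One shortest path: O → J → A → U → Z.

73 min — the minimum one-way total.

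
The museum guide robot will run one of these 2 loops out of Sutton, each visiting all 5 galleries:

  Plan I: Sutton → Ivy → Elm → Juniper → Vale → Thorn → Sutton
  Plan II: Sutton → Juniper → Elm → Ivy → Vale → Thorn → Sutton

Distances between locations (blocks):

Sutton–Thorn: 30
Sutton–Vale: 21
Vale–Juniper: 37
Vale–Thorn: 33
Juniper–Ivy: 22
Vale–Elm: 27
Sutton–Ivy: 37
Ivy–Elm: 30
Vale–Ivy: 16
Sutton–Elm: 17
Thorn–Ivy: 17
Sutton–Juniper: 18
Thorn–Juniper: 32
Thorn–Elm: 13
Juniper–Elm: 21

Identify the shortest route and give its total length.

Plan I: 37 + 30 + 21 + 37 + 33 + 30 = 188
Plan II: 18 + 21 + 30 + 16 + 33 + 30 = 148

148 blocks — Plan II is the shortest.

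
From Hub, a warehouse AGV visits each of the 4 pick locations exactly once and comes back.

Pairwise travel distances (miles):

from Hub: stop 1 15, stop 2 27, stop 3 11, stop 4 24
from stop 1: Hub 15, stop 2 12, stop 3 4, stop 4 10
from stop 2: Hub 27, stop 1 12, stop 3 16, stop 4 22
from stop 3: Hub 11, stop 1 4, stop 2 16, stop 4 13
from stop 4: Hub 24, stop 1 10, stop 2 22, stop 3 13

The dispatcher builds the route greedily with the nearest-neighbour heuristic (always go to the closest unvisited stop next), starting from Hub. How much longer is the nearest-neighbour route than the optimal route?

From Hub: stop 3=11, stop 1=15, stop 4=24, stop 2=27 → choose stop 3 (11).
From stop 3: stop 1=4, stop 4=13, stop 2=16 → choose stop 1 (4).
From stop 1: stop 4=10, stop 2=12 → choose stop 4 (10).
From stop 4: stop 2=22 → choose stop 2 (22).
NN route Hub → stop 3 → stop 1 → stop 4 → stop 2 → Hub costs 74.
Optimal: Hub → stop 1 → stop 2 → stop 4 → stop 3 → Hub costs 73 (by enumerating all 12 distinct tours).
Excess = 74 − 73 = 1.

The nearest-neighbour route is 1 miles longer than optimal.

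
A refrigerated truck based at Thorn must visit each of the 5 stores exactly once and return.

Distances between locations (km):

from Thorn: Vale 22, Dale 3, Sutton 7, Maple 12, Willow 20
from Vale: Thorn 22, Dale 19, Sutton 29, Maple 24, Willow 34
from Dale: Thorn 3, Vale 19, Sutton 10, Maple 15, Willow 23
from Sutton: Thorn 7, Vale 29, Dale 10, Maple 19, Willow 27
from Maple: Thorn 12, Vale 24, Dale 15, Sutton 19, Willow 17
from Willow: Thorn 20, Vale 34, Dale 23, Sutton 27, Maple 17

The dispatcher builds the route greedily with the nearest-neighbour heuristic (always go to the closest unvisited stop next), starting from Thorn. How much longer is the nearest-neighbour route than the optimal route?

Excess over optimum: 8 km.

Thorn: Dale=3, Sutton=7, Maple=12, Willow=20, Vale=22 ⇒ Dale
Dale: Sutton=10, Maple=15, Vale=19, Willow=23 ⇒ Sutton
Sutton: Maple=19, Willow=27, Vale=29 ⇒ Maple
Maple: Willow=17, Vale=24 ⇒ Willow
Willow: Vale=34 ⇒ Vale
NN route Thorn → Dale → Sutton → Maple → Willow → Vale → Thorn costs 105.
Optimal: Thorn → Dale → Vale → Maple → Willow → Sutton → Thorn costs 97 (by enumerating all 60 distinct tours).
Excess = 105 − 97 = 8.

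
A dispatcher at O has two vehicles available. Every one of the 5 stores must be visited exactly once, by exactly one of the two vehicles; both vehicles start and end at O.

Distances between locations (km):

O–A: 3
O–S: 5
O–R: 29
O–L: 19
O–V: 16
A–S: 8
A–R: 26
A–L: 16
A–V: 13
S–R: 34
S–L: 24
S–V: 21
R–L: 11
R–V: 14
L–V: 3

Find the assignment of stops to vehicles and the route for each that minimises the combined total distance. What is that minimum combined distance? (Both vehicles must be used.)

Check every non-empty split of the stops between the two vehicles; for each half take its own optimal tour:
  {A} + {S, R, L, V}: 6 + 69 = 75
  {S} + {A, R, L, V}: 10 + 59 = 69
  {A, S} + {R, L, V}: 16 + 59 = 75
  {R} + {A, S, L, V}: 58 + 48 = 106
  {A, R} + {S, L, V}: 58 + 48 = 106
  {S, R} + {A, L, V}: 68 + 38 = 106
  … (15 splits in total)
Best: vehicle 1 O → S → O = 10; vehicle 2 O → A → R → L → V → O = 59; combined 69.

69 km — the smallest possible combined total.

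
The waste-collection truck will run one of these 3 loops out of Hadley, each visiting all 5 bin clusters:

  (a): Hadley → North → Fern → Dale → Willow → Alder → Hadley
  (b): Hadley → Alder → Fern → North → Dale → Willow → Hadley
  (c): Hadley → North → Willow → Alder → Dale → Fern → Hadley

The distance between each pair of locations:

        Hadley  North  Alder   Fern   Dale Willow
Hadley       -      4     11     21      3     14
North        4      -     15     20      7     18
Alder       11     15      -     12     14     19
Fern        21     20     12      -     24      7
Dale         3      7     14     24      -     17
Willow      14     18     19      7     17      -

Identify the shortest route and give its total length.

81 — (b) is the shortest.

(a): 4 + 20 + 24 + 17 + 19 + 11 = 95
(b): 11 + 12 + 20 + 7 + 17 + 14 = 81
(c): 4 + 18 + 19 + 14 + 24 + 21 = 100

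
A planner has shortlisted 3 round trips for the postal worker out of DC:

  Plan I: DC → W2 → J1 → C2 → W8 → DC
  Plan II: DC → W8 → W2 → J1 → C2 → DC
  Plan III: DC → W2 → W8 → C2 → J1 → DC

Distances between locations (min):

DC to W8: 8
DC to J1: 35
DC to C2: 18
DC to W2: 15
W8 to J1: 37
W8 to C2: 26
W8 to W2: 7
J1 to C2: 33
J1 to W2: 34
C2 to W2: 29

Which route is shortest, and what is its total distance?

Plan I: 15 + 34 + 33 + 26 + 8 = 116
Plan II: 8 + 7 + 34 + 33 + 18 = 100
Plan III: 15 + 7 + 26 + 33 + 35 = 116

Shortest is Plan II, total 100 min.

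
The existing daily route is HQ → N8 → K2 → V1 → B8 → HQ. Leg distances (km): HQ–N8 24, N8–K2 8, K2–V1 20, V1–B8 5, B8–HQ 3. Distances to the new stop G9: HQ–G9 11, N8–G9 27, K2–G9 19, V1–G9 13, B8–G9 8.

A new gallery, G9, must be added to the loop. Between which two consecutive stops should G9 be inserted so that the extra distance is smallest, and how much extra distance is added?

Insertion cost between consecutive stops i–j is d(i,G9) + d(G9,j) − d(i,j):
  between HQ and N8: 11 + 27 − 24 = 14
  between N8 and K2: 27 + 19 − 8 = 38
  between K2 and V1: 19 + 13 − 20 = 12
  between V1 and B8: 13 + 8 − 5 = 16
  between B8 and HQ: 8 + 11 − 3 = 16
Cheapest insertion is between K2 and V1, adding 12.
New total = 60 + 12 = 72.

+12 km — insert G9 between K2 and V1.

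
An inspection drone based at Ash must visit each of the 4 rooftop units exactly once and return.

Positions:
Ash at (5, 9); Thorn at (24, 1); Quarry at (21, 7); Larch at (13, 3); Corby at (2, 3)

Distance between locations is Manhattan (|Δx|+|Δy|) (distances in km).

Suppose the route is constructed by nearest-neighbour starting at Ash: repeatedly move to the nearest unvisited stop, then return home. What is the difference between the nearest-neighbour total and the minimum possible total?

The nearest-neighbour route is 8 km longer than optimal.

Ash: Corby=9, Larch=14, Quarry=18, Thorn=27 ⇒ Corby
Corby: Larch=11, Quarry=23, Thorn=24 ⇒ Larch
Larch: Quarry=12, Thorn=13 ⇒ Quarry
Quarry: Thorn=9 ⇒ Thorn
NN route Ash → Corby → Larch → Quarry → Thorn → Ash costs 68.
Optimal: Ash → Quarry → Thorn → Larch → Corby → Ash costs 60 (by enumerating all 12 distinct tours).
Excess = 68 − 60 = 8.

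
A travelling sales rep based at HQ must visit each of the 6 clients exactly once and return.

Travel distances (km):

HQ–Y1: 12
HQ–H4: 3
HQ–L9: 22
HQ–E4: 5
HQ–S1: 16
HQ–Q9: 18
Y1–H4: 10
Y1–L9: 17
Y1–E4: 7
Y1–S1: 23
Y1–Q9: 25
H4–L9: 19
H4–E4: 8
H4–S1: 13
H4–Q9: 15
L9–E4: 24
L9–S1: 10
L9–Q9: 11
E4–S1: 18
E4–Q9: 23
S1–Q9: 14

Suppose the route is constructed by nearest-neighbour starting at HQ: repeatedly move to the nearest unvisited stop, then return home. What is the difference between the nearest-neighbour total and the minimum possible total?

7 km longer than the optimal tour.

From HQ: H4=3, E4=5, Y1=12, S1=16, Q9=18, L9=22 → choose H4 (3).
From H4: E4=8, Y1=10, S1=13, Q9=15, L9=19 → choose E4 (8).
From E4: Y1=7, S1=18, Q9=23, L9=24 → choose Y1 (7).
From Y1: L9=17, S1=23, Q9=25 → choose L9 (17).
From L9: S1=10, Q9=11 → choose S1 (10).
From S1: Q9=14 → choose Q9 (14).
NN route HQ → H4 → E4 → Y1 → L9 → S1 → Q9 → HQ costs 77.
Optimal: HQ → H4 → S1 → Q9 → L9 → Y1 → E4 → HQ costs 70 (by enumerating all 360 distinct tours).
Excess = 77 − 70 = 7.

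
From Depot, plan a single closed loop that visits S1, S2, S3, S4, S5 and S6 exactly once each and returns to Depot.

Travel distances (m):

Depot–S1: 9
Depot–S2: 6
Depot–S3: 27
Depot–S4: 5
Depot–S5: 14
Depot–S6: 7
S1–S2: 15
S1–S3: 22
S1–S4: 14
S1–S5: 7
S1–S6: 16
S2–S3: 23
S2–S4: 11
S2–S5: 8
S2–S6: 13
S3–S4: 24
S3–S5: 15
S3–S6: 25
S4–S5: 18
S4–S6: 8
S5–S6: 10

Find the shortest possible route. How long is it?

There are 360 distinct closed tours to check (reversals are equivalent).
Depot → S1 → S2 → S3 → S4 → S5 → S6 → Depot: 9+15+23+24+18+10+7 = 106
Depot → S1 → S2 → S3 → S4 → S6 → S5 → Depot: 9+15+23+24+8+10+14 = 103
Depot → S1 → S2 → S3 → S5 → S4 → S6 → Depot: 9+15+23+15+18+8+7 = 95
Depot → S1 → S2 → S3 → S5 → S6 → S4 → Depot: 9+15+23+15+10+8+5 = 85
Depot → S1 → S2 → S3 → S6 → S4 → S5 → Depot: 9+15+23+25+8+18+14 = 112
Depot → S1 → S2 → S3 → S6 → S5 → S4 → Depot: 9+15+23+25+10+18+5 = 105
Depot → S1 → S2 → S4 → S3 → S5 → S6 → Depot: 9+15+11+24+15+10+7 = 91
Depot → S1 → S2 → S4 → S3 → S6 → S5 → Depot: 9+15+11+24+25+10+14 = 108
… (352 more)
Depot → S1 → S3 → S5 → S2 → S4 → S6 → Depot: 9+22+15+8+11+8+7 = 80  ← best
The minimum is 80.
One optimal route: Depot → S1 → S3 → S5 → S2 → S4 → S6 → Depot (or its reverse).

Minimum total distance: 80 m.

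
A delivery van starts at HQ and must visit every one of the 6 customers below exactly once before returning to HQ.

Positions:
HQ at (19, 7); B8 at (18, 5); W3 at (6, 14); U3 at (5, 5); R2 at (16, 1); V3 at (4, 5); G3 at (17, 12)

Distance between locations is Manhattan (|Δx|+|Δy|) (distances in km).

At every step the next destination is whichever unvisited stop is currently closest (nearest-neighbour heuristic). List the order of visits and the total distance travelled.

At HQ the remaining stops are B8 3, G3 7, R2 9, U3 16, V3 17, W3 20; go to B8.
At B8 the remaining stops are R2 6, G3 8, U3 13, V3 14, W3 21; go to R2.
At R2 the remaining stops are G3 12, U3 15, V3 16, W3 23; go to G3.
At G3 the remaining stops are W3 13, U3 19, V3 20; go to W3.
At W3 the remaining stops are U3 10, V3 11; go to U3.
At U3 the remaining stops are V3 1; go to V3.
Return V3→HQ: 17.
Total = 3 + 6 + 12 + 13 + 10 + 1 + 17 = 62.

Total distance 62 km via the nearest-neighbour route HQ → B8 → R2 → G3 → W3 → U3 → V3 → HQ.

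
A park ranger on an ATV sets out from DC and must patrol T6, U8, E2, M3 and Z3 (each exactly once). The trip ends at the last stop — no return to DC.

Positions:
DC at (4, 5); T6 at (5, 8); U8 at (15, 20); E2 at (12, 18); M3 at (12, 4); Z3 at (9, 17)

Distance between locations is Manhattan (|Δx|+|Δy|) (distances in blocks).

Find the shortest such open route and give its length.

40 blocks — the minimum one-way total.

There are 5! = 120 possible orderings.
DC → T6 → U8 → E2 → M3 → Z3: 4+22+5+14+16 = 61
DC → T6 → U8 → E2 → Z3 → M3: 4+22+5+4+16 = 51
DC → T6 → U8 → M3 → E2 → Z3: 4+22+19+14+4 = 63
DC → T6 → U8 → M3 → Z3 → E2: 4+22+19+16+4 = 65
DC → T6 → U8 → Z3 → E2 → M3: 4+22+9+4+14 = 53
DC → T6 → U8 → Z3 → M3 → E2: 4+22+9+16+14 = 65
DC → T6 → E2 → U8 → M3 → Z3: 4+17+5+19+16 = 61
DC → T6 → E2 → U8 → Z3 → M3: 4+17+5+9+16 = 51
DC → T6 → E2 → M3 → U8 → Z3: 4+17+14+19+9 = 63
DC → T6 → E2 → M3 → Z3 → U8: 4+17+14+16+9 = 60
DC → T6 → E2 → Z3 → U8 → M3: 4+17+4+9+19 = 53
DC → T6 → E2 → Z3 → M3 → U8: 4+17+4+16+19 = 60
DC → T6 → M3 → U8 → E2 → Z3: 4+11+19+5+4 = 43
DC → T6 → M3 → U8 → Z3 → E2: 4+11+19+9+4 = 47
… (106 more)
DC → T6 → M3 → Z3 → E2 → U8: 4+11+16+4+5 = 40  ← best
The minimum is 40.
One shortest path: DC → T6 → M3 → Z3 → E2 → U8.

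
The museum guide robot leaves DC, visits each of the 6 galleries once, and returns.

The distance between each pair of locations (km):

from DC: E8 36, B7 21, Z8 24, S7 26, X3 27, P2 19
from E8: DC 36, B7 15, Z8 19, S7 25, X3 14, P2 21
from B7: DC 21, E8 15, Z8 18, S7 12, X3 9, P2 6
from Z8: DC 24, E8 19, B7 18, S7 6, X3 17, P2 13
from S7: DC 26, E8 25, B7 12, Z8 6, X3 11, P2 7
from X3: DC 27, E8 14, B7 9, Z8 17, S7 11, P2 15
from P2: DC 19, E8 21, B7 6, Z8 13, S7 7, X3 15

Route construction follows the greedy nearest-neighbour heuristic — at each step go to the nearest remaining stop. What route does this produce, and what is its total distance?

DC → [P2:19 / B7:21 / Z8:24 / S7:26 / X3:27 / E8:36] → P2 (19)
P2 → [B7:6 / S7:7 / Z8:13 / X3:15 / E8:21] → B7 (6)
B7 → [X3:9 / S7:12 / E8:15 / Z8:18] → X3 (9)
X3 → [S7:11 / E8:14 / Z8:17] → S7 (11)
S7 → [Z8:6 / E8:25] → Z8 (6)
Z8 → [E8:19] → E8 (19)
Return E8→DC: 36.
Total = 19 + 6 + 9 + 11 + 6 + 19 + 36 = 106.

Total distance 106 km via the nearest-neighbour route DC → P2 → B7 → X3 → S7 → Z8 → E8 → DC.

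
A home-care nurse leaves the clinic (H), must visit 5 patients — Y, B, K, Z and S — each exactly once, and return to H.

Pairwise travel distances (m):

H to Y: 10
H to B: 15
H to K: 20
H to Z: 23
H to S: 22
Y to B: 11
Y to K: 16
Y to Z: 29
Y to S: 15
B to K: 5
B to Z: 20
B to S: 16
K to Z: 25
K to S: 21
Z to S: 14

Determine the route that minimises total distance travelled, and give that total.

Shortest round trip = 84 m.

H→Y→B→K→Z→S→H: 10+11+5+25+14+22 = 87
H→Y→B→K→S→Z→H: 10+11+5+21+14+23 = 84
H→Y→B→Z→K→S→H: 10+11+20+25+21+22 = 109
H→Y→B→Z→S→K→H: 10+11+20+14+21+20 = 96
H→Y→B→S→K→Z→H: 10+11+16+21+25+23 = 106
H→Y→B→S→Z→K→H: 10+11+16+14+25+20 = 96
H→Y→K→B→Z→S→H: 10+16+5+20+14+22 = 87
H→Y→K→B→S→Z→H: 10+16+5+16+14+23 = 84
H→Y→K→Z→B→S→H: 10+16+25+20+16+22 = 109
H→Y→K→Z→S→B→H: 10+16+25+14+16+15 = 96
H→Y→K→S→B→Z→H: 10+16+21+16+20+23 = 106
H→Y→K→S→Z→B→H: 10+16+21+14+20+15 = 96
H→Y→Z→B→K→S→H: 10+29+20+5+21+22 = 107
H→Y→Z→B→S→K→H: 10+29+20+16+21+20 = 116
… (46 more)
The minimum is 84.
One optimal route: H → Y → B → K → S → Z → H (or its reverse).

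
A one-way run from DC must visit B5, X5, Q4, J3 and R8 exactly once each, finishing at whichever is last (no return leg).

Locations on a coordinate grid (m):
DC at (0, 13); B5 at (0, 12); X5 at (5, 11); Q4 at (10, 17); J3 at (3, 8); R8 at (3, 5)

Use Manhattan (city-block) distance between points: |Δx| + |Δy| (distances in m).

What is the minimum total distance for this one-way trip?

Minimum one-way distance = 30 m.

There are 5! = 120 possible orderings.
DC→B5→X5→Q4→J3→R8: 1+6+11+16+3 = 37
DC→B5→X5→Q4→R8→J3: 1+6+11+19+3 = 40
DC→B5→X5→J3→Q4→R8: 1+6+5+16+19 = 47
DC→B5→X5→J3→R8→Q4: 1+6+5+3+19 = 34
DC→B5→X5→R8→Q4→J3: 1+6+8+19+16 = 50
DC→B5→X5→R8→J3→Q4: 1+6+8+3+16 = 34
DC→B5→Q4→X5→J3→R8: 1+15+11+5+3 = 35
DC→B5→Q4→X5→R8→J3: 1+15+11+8+3 = 38
DC→B5→Q4→J3→X5→R8: 1+15+16+5+8 = 45
DC→B5→Q4→J3→R8→X5: 1+15+16+3+8 = 43
DC→B5→Q4→R8→X5→J3: 1+15+19+8+5 = 48
DC→B5→Q4→R8→J3→X5: 1+15+19+3+5 = 43
DC→B5→J3→X5→Q4→R8: 1+7+5+11+19 = 43
DC→B5→J3→X5→R8→Q4: 1+7+5+8+19 = 40
… (106 more)
DC→B5→J3→R8→X5→Q4: 1+7+3+8+11 = 30  ← best
The minimum is 30.
One shortest path: DC → B5 → J3 → R8 → X5 → Q4.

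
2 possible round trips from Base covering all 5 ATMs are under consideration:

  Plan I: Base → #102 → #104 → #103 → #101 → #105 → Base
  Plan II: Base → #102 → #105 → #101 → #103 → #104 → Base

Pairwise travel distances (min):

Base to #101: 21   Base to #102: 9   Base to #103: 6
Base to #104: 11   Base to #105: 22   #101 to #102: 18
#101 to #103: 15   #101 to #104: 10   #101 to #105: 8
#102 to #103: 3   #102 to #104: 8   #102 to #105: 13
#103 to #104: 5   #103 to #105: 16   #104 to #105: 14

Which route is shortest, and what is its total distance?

Plan I: 9 + 8 + 5 + 15 + 8 + 22 = 67
Plan II: 9 + 13 + 8 + 15 + 5 + 11 = 61

61 min — Plan II is the shortest.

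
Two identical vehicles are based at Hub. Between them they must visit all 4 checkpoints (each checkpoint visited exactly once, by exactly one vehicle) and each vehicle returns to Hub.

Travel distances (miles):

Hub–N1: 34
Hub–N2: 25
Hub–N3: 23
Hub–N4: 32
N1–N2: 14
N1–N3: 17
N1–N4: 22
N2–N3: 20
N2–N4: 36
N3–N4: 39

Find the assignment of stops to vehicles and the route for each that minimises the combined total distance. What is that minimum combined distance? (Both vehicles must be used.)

Check every non-empty split of the stops between the two vehicles; for each half take its own optimal tour:
  {N1} + {N2, N3, N4}: 68 + 111 = 179
  {N2} + {N1, N3, N4}: 50 + 94 = 144
  {N1, N2} + {N3, N4}: 73 + 94 = 167
  {N3} + {N1, N2, N4}: 46 + 93 = 139
  {N1, N3} + {N2, N4}: 74 + 93 = 167
  {N2, N3} + {N1, N4}: 68 + 88 = 156
  … (7 splits in total)
Best: vehicle 1 Hub → N3 → Hub = 46; vehicle 2 Hub → N2 → N1 → N4 → Hub = 93; combined 139.

139 miles — the smallest possible combined total.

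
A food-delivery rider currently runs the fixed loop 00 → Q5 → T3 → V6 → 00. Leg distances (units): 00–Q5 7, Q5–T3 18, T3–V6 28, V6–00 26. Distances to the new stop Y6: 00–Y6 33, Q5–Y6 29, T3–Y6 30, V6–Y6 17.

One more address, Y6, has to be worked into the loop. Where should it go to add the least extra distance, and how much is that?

+19 — insert Y6 between T3 and V6.

Insertion cost between consecutive stops i–j is d(i,Y6) + d(Y6,j) − d(i,j):
  between 00 and Q5: 33 + 29 − 7 = 55
  between Q5 and T3: 29 + 30 − 18 = 41
  between T3 and V6: 30 + 17 − 28 = 19
  between V6 and 00: 17 + 33 − 26 = 24
Cheapest insertion is between T3 and V6, adding 19.
New total = 79 + 19 = 98.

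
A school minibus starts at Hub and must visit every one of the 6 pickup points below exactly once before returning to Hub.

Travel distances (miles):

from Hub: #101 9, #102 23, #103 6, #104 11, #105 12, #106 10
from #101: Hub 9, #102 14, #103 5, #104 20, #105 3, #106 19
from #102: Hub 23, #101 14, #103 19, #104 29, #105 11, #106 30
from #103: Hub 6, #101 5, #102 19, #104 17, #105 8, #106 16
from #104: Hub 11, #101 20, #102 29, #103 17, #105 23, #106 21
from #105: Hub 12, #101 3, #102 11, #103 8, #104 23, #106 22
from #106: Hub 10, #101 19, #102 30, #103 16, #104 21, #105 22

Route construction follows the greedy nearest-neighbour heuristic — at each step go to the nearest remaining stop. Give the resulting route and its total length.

85 miles along Hub → #103 → #101 → #105 → #102 → #104 → #106 → Hub.

From Hub: distances to unvisited — #103=6, #101=9, #106=10, #104=11, #105=12, #102=23. Nearest is #103 (6).
From #103: distances to unvisited — #101=5, #105=8, #106=16, #104=17, #102=19. Nearest is #101 (5).
From #101: distances to unvisited — #105=3, #102=14, #106=19, #104=20. Nearest is #105 (3).
From #105: distances to unvisited — #102=11, #106=22, #104=23. Nearest is #102 (11).
From #102: distances to unvisited — #104=29, #106=30. Nearest is #104 (29).
From #104: distances to unvisited — #106=21. Nearest is #106 (21).
Return #106→Hub: 10.
Total = 6 + 5 + 3 + 11 + 29 + 21 + 10 = 85.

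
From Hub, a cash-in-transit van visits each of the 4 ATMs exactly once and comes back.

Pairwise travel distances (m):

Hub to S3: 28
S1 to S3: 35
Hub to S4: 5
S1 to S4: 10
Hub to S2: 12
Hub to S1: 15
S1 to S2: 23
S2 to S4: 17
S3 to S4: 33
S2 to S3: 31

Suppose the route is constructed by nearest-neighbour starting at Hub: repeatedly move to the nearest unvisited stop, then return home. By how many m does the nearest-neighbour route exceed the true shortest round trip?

Excess over optimum: 4 m.

From Hub: S4=5, S2=12, S1=15, S3=28 → choose S4 (5).
From S4: S1=10, S2=17, S3=33 → choose S1 (10).
From S1: S2=23, S3=35 → choose S2 (23).
From S2: S3=31 → choose S3 (31).
NN route Hub → S4 → S1 → S2 → S3 → Hub costs 97.
Optimal: Hub → S2 → S3 → S1 → S4 → Hub costs 93 (by enumerating all 12 distinct tours).
Excess = 97 − 93 = 4.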